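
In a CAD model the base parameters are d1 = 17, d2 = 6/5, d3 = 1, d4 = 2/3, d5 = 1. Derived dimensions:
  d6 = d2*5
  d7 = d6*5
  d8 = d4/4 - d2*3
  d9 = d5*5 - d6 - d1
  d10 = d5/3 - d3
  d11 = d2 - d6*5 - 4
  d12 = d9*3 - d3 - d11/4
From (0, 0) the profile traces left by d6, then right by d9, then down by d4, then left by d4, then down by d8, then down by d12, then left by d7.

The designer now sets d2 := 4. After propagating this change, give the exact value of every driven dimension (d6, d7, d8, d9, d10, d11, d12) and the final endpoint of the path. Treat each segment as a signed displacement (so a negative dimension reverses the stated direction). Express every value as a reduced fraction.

d6 = 20
d7 = 100
d8 = -71/6
d9 = -32
d10 = -2/3
d11 = -100
d12 = -72
endpoint = (-458/3, 499/6)

Apply edit: d2 := 4
  d6 = d2*5 = 20
  d7 = d6*5 = 100
  d8 = d4/4 - d2*3 = -71/6
  d9 = d5*5 - d6 - d1 = -32
  d10 = d5/3 - d3 = -2/3
  d11 = d2 - d6*5 - 4 = -100
  d12 = d9*3 - d3 - d11/4 = -72
Walk from origin (0, 0):
  seg 1: left by d6 = 20 → (-20, 0)
  seg 2: right by d9 = -32 → (-52, 0)
  seg 3: down by d4 = 2/3 → (-52, -2/3)
  seg 4: left by d4 = 2/3 → (-158/3, -2/3)
  seg 5: down by d8 = -71/6 → (-158/3, 67/6)
  seg 6: down by d12 = -72 → (-158/3, 499/6)
  seg 7: left by d7 = 100 → (-458/3, 499/6)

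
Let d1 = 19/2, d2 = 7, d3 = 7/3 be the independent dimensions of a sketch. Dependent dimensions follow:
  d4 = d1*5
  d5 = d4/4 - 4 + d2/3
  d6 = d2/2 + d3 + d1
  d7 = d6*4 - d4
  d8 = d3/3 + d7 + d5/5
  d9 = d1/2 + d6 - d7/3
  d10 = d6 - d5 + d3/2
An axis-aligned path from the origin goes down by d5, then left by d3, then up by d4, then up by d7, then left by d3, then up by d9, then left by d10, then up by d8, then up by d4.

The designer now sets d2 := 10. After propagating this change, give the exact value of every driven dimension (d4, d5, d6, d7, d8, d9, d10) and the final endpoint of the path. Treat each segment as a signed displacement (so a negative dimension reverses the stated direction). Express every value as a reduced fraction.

Apply edit: d2 := 10
  d4 = d1*5 = 95/2
  d5 = d4/4 - 4 + d2/3 = 269/24
  d6 = d2/2 + d3 + d1 = 101/6
  d7 = d6*4 - d4 = 119/6
  d8 = d3/3 + d7 + d5/5 = 8227/360
  d9 = d1/2 + d6 - d7/3 = 539/36
  d10 = d6 - d5 + d3/2 = 163/24
Walk from origin (0, 0):
  seg 1: down by d5 = 269/24 → (0, -269/24)
  seg 2: left by d3 = 7/3 → (-7/3, -269/24)
  seg 3: up by d4 = 95/2 → (-7/3, 871/24)
  seg 4: up by d7 = 119/6 → (-7/3, 449/8)
  seg 5: left by d3 = 7/3 → (-14/3, 449/8)
  seg 6: up by d9 = 539/36 → (-14/3, 5119/72)
  seg 7: left by d10 = 163/24 → (-275/24, 5119/72)
  seg 8: up by d8 = 8227/360 → (-275/24, 1879/20)
  seg 9: up by d4 = 95/2 → (-275/24, 2829/20)

d4 = 95/2
d5 = 269/24
d6 = 101/6
d7 = 119/6
d8 = 8227/360
d9 = 539/36
d10 = 163/24
endpoint = (-275/24, 2829/20)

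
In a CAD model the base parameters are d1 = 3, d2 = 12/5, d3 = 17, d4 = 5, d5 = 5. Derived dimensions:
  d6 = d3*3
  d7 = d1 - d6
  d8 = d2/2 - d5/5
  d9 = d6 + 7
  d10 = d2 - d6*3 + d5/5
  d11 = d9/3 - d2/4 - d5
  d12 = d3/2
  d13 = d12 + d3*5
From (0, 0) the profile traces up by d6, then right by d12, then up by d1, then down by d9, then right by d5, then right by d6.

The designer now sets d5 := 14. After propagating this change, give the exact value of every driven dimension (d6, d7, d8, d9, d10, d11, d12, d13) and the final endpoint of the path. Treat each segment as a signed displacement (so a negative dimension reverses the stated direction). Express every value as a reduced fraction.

Apply edit: d5 := 14
  d6 = d3*3 = 51
  d7 = d1 - d6 = -48
  d8 = d2/2 - d5/5 = -8/5
  d9 = d6 + 7 = 58
  d10 = d2 - d6*3 + d5/5 = -739/5
  d11 = d9/3 - d2/4 - d5 = 71/15
  d12 = d3/2 = 17/2
  d13 = d12 + d3*5 = 187/2
Walk from origin (0, 0):
  seg 1: up by d6 = 51 → (0, 51)
  seg 2: right by d12 = 17/2 → (17/2, 51)
  seg 3: up by d1 = 3 → (17/2, 54)
  seg 4: down by d9 = 58 → (17/2, -4)
  seg 5: right by d5 = 14 → (45/2, -4)
  seg 6: right by d6 = 51 → (147/2, -4)

d6 = 51
d7 = -48
d8 = -8/5
d9 = 58
d10 = -739/5
d11 = 71/15
d12 = 17/2
d13 = 187/2
endpoint = (147/2, -4)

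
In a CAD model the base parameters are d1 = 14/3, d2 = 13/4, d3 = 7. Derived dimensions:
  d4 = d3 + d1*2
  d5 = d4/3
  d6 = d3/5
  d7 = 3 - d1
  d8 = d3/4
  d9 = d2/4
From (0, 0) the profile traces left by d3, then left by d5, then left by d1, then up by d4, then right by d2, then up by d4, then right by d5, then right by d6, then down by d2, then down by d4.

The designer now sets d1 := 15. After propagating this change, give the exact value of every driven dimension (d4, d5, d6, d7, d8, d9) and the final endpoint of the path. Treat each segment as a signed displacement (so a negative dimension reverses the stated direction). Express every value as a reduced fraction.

Apply edit: d1 := 15
  d4 = d3 + d1*2 = 37
  d5 = d4/3 = 37/3
  d6 = d3/5 = 7/5
  d7 = 3 - d1 = -12
  d8 = d3/4 = 7/4
  d9 = d2/4 = 13/16
Walk from origin (0, 0):
  seg 1: left by d3 = 7 → (-7, 0)
  seg 2: left by d5 = 37/3 → (-58/3, 0)
  seg 3: left by d1 = 15 → (-103/3, 0)
  seg 4: up by d4 = 37 → (-103/3, 37)
  seg 5: right by d2 = 13/4 → (-373/12, 37)
  seg 6: up by d4 = 37 → (-373/12, 74)
  seg 7: right by d5 = 37/3 → (-75/4, 74)
  seg 8: right by d6 = 7/5 → (-347/20, 74)
  seg 9: down by d2 = 13/4 → (-347/20, 283/4)
  seg 10: down by d4 = 37 → (-347/20, 135/4)

d4 = 37
d5 = 37/3
d6 = 7/5
d7 = -12
d8 = 7/4
d9 = 13/16
endpoint = (-347/20, 135/4)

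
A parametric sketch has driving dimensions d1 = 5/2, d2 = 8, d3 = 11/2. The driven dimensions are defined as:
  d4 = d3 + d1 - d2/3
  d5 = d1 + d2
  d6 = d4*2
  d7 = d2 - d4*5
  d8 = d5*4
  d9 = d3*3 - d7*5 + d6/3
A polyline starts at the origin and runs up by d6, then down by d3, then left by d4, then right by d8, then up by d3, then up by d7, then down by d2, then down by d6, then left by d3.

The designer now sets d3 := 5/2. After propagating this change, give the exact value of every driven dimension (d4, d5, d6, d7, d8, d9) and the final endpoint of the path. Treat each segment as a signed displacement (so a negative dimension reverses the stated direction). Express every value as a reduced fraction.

d4 = 7/3
d5 = 21/2
d6 = 14/3
d7 = -11/3
d8 = 42
d9 = 493/18
endpoint = (223/6, -35/3)

Apply edit: d3 := 5/2
  d4 = d3 + d1 - d2/3 = 7/3
  d5 = d1 + d2 = 21/2
  d6 = d4*2 = 14/3
  d7 = d2 - d4*5 = -11/3
  d8 = d5*4 = 42
  d9 = d3*3 - d7*5 + d6/3 = 493/18
Walk from origin (0, 0):
  seg 1: up by d6 = 14/3 → (0, 14/3)
  seg 2: down by d3 = 5/2 → (0, 13/6)
  seg 3: left by d4 = 7/3 → (-7/3, 13/6)
  seg 4: right by d8 = 42 → (119/3, 13/6)
  seg 5: up by d3 = 5/2 → (119/3, 14/3)
  seg 6: up by d7 = -11/3 → (119/3, 1)
  seg 7: down by d2 = 8 → (119/3, -7)
  seg 8: down by d6 = 14/3 → (119/3, -35/3)
  seg 9: left by d3 = 5/2 → (223/6, -35/3)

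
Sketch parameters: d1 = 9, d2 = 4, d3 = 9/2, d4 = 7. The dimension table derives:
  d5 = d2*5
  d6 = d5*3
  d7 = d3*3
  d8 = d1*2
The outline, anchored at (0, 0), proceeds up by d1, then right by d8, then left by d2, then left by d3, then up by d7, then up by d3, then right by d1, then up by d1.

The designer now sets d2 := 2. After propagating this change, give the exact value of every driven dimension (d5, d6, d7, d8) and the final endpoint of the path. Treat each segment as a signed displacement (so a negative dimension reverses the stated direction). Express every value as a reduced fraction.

Apply edit: d2 := 2
  d5 = d2*5 = 10
  d6 = d5*3 = 30
  d7 = d3*3 = 27/2
  d8 = d1*2 = 18
Walk from origin (0, 0):
  seg 1: up by d1 = 9 → (0, 9)
  seg 2: right by d8 = 18 → (18, 9)
  seg 3: left by d2 = 2 → (16, 9)
  seg 4: left by d3 = 9/2 → (23/2, 9)
  seg 5: up by d7 = 27/2 → (23/2, 45/2)
  seg 6: up by d3 = 9/2 → (23/2, 27)
  seg 7: right by d1 = 9 → (41/2, 27)
  seg 8: up by d1 = 9 → (41/2, 36)

d5 = 10
d6 = 30
d7 = 27/2
d8 = 18
endpoint = (41/2, 36)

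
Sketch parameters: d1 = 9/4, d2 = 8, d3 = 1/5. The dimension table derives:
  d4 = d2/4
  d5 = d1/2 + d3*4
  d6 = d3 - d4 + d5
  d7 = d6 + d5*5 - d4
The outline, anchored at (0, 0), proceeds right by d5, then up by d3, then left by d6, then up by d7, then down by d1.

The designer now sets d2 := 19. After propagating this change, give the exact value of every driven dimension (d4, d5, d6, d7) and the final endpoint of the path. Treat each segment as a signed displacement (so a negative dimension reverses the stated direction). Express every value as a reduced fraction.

Apply edit: d2 := 19
  d4 = d2/4 = 19/4
  d5 = d1/2 + d3*4 = 77/40
  d6 = d3 - d4 + d5 = -21/8
  d7 = d6 + d5*5 - d4 = 9/4
Walk from origin (0, 0):
  seg 1: right by d5 = 77/40 → (77/40, 0)
  seg 2: up by d3 = 1/5 → (77/40, 1/5)
  seg 3: left by d6 = -21/8 → (91/20, 1/5)
  seg 4: up by d7 = 9/4 → (91/20, 49/20)
  seg 5: down by d1 = 9/4 → (91/20, 1/5)

d4 = 19/4
d5 = 77/40
d6 = -21/8
d7 = 9/4
endpoint = (91/20, 1/5)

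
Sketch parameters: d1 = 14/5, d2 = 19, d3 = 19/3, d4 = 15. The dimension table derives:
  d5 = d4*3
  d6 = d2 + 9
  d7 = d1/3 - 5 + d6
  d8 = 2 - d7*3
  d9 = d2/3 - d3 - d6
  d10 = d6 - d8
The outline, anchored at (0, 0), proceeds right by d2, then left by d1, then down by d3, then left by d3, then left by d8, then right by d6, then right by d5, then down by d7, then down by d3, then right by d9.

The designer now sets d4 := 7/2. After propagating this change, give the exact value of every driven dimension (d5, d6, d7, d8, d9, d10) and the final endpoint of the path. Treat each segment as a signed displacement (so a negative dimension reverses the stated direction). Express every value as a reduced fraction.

d5 = 21/2
d6 = 28
d7 = 359/15
d8 = -349/5
d9 = -28
d10 = 489/5
endpoint = (541/6, -183/5)

Apply edit: d4 := 7/2
  d5 = d4*3 = 21/2
  d6 = d2 + 9 = 28
  d7 = d1/3 - 5 + d6 = 359/15
  d8 = 2 - d7*3 = -349/5
  d9 = d2/3 - d3 - d6 = -28
  d10 = d6 - d8 = 489/5
Walk from origin (0, 0):
  seg 1: right by d2 = 19 → (19, 0)
  seg 2: left by d1 = 14/5 → (81/5, 0)
  seg 3: down by d3 = 19/3 → (81/5, -19/3)
  seg 4: left by d3 = 19/3 → (148/15, -19/3)
  seg 5: left by d8 = -349/5 → (239/3, -19/3)
  seg 6: right by d6 = 28 → (323/3, -19/3)
  seg 7: right by d5 = 21/2 → (709/6, -19/3)
  seg 8: down by d7 = 359/15 → (709/6, -454/15)
  seg 9: down by d3 = 19/3 → (709/6, -183/5)
  seg 10: right by d9 = -28 → (541/6, -183/5)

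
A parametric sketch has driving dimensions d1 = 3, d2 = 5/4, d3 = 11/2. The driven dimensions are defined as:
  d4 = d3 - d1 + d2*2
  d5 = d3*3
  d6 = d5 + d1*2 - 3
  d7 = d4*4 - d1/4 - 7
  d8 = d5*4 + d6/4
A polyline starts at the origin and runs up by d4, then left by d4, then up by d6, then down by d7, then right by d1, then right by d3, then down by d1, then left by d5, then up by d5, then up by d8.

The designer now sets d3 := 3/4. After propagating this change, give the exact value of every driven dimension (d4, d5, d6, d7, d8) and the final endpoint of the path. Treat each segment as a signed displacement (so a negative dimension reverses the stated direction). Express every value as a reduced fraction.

Apply edit: d3 := 3/4
  d4 = d3 - d1 + d2*2 = 1/4
  d5 = d3*3 = 9/4
  d6 = d5 + d1*2 - 3 = 21/4
  d7 = d4*4 - d1/4 - 7 = -27/4
  d8 = d5*4 + d6/4 = 165/16
Walk from origin (0, 0):
  seg 1: up by d4 = 1/4 → (0, 1/4)
  seg 2: left by d4 = 1/4 → (-1/4, 1/4)
  seg 3: up by d6 = 21/4 → (-1/4, 11/2)
  seg 4: down by d7 = -27/4 → (-1/4, 49/4)
  seg 5: right by d1 = 3 → (11/4, 49/4)
  seg 6: right by d3 = 3/4 → (7/2, 49/4)
  seg 7: down by d1 = 3 → (7/2, 37/4)
  seg 8: left by d5 = 9/4 → (5/4, 37/4)
  seg 9: up by d5 = 9/4 → (5/4, 23/2)
  seg 10: up by d8 = 165/16 → (5/4, 349/16)

d4 = 1/4
d5 = 9/4
d6 = 21/4
d7 = -27/4
d8 = 165/16
endpoint = (5/4, 349/16)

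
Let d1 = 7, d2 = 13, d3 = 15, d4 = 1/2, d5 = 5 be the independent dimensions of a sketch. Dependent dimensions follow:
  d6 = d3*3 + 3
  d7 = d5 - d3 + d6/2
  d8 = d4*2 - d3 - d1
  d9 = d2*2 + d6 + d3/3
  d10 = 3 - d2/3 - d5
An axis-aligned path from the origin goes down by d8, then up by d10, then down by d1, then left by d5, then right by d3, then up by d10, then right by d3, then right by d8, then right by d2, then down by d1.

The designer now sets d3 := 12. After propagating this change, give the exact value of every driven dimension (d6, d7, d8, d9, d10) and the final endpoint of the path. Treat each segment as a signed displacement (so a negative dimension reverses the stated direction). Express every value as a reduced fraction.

d6 = 39
d7 = 25/2
d8 = -18
d9 = 69
d10 = -19/3
endpoint = (14, -26/3)

Apply edit: d3 := 12
  d6 = d3*3 + 3 = 39
  d7 = d5 - d3 + d6/2 = 25/2
  d8 = d4*2 - d3 - d1 = -18
  d9 = d2*2 + d6 + d3/3 = 69
  d10 = 3 - d2/3 - d5 = -19/3
Walk from origin (0, 0):
  seg 1: down by d8 = -18 → (0, 18)
  seg 2: up by d10 = -19/3 → (0, 35/3)
  seg 3: down by d1 = 7 → (0, 14/3)
  seg 4: left by d5 = 5 → (-5, 14/3)
  seg 5: right by d3 = 12 → (7, 14/3)
  seg 6: up by d10 = -19/3 → (7, -5/3)
  seg 7: right by d3 = 12 → (19, -5/3)
  seg 8: right by d8 = -18 → (1, -5/3)
  seg 9: right by d2 = 13 → (14, -5/3)
  seg 10: down by d1 = 7 → (14, -26/3)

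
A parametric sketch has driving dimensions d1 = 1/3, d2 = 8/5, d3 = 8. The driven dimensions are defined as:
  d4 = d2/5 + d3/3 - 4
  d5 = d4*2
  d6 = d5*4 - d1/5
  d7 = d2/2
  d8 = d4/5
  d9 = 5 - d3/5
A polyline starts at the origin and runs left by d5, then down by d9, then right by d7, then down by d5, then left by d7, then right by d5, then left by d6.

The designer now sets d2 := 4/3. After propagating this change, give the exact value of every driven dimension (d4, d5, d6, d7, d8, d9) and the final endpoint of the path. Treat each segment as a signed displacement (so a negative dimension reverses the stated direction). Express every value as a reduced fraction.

Apply edit: d2 := 4/3
  d4 = d2/5 + d3/3 - 4 = -16/15
  d5 = d4*2 = -32/15
  d6 = d5*4 - d1/5 = -43/5
  d7 = d2/2 = 2/3
  d8 = d4/5 = -16/75
  d9 = 5 - d3/5 = 17/5
Walk from origin (0, 0):
  seg 1: left by d5 = -32/15 → (32/15, 0)
  seg 2: down by d9 = 17/5 → (32/15, -17/5)
  seg 3: right by d7 = 2/3 → (14/5, -17/5)
  seg 4: down by d5 = -32/15 → (14/5, -19/15)
  seg 5: left by d7 = 2/3 → (32/15, -19/15)
  seg 6: right by d5 = -32/15 → (0, -19/15)
  seg 7: left by d6 = -43/5 → (43/5, -19/15)

d4 = -16/15
d5 = -32/15
d6 = -43/5
d7 = 2/3
d8 = -16/75
d9 = 17/5
endpoint = (43/5, -19/15)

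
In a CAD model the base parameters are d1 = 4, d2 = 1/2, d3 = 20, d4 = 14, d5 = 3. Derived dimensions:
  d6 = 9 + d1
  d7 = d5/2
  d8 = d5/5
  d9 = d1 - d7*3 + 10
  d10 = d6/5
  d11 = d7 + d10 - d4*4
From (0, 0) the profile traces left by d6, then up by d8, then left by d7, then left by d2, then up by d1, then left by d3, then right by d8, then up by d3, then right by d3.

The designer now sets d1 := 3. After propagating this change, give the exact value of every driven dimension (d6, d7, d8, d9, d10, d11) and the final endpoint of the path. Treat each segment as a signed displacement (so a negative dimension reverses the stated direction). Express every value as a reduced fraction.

d6 = 12
d7 = 3/2
d8 = 3/5
d9 = 17/2
d10 = 12/5
d11 = -521/10
endpoint = (-67/5, 118/5)

Apply edit: d1 := 3
  d6 = 9 + d1 = 12
  d7 = d5/2 = 3/2
  d8 = d5/5 = 3/5
  d9 = d1 - d7*3 + 10 = 17/2
  d10 = d6/5 = 12/5
  d11 = d7 + d10 - d4*4 = -521/10
Walk from origin (0, 0):
  seg 1: left by d6 = 12 → (-12, 0)
  seg 2: up by d8 = 3/5 → (-12, 3/5)
  seg 3: left by d7 = 3/2 → (-27/2, 3/5)
  seg 4: left by d2 = 1/2 → (-14, 3/5)
  seg 5: up by d1 = 3 → (-14, 18/5)
  seg 6: left by d3 = 20 → (-34, 18/5)
  seg 7: right by d8 = 3/5 → (-167/5, 18/5)
  seg 8: up by d3 = 20 → (-167/5, 118/5)
  seg 9: right by d3 = 20 → (-67/5, 118/5)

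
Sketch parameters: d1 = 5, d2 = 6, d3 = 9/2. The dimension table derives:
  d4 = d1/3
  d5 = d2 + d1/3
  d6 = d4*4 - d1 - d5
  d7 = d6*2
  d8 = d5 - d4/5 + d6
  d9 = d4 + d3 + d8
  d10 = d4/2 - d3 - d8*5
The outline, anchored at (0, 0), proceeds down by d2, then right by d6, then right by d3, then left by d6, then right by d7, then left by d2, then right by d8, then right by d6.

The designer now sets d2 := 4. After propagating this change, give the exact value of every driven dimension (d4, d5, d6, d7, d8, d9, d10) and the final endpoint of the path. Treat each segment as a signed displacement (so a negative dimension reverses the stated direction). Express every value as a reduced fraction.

d4 = 5/3
d5 = 17/3
d6 = -4
d7 = -8
d8 = 4/3
d9 = 15/2
d10 = -31/3
endpoint = (-61/6, -4)

Apply edit: d2 := 4
  d4 = d1/3 = 5/3
  d5 = d2 + d1/3 = 17/3
  d6 = d4*4 - d1 - d5 = -4
  d7 = d6*2 = -8
  d8 = d5 - d4/5 + d6 = 4/3
  d9 = d4 + d3 + d8 = 15/2
  d10 = d4/2 - d3 - d8*5 = -31/3
Walk from origin (0, 0):
  seg 1: down by d2 = 4 → (0, -4)
  seg 2: right by d6 = -4 → (-4, -4)
  seg 3: right by d3 = 9/2 → (1/2, -4)
  seg 4: left by d6 = -4 → (9/2, -4)
  seg 5: right by d7 = -8 → (-7/2, -4)
  seg 6: left by d2 = 4 → (-15/2, -4)
  seg 7: right by d8 = 4/3 → (-37/6, -4)
  seg 8: right by d6 = -4 → (-61/6, -4)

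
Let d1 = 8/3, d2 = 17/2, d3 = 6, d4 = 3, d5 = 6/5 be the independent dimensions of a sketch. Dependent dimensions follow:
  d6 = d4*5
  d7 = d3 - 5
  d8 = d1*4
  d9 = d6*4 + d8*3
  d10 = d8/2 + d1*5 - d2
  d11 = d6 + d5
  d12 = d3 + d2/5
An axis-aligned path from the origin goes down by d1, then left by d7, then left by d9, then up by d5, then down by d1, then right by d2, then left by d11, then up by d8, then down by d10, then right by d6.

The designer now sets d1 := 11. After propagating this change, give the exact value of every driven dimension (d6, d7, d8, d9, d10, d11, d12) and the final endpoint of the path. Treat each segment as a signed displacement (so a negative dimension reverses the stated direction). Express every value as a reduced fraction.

d6 = 15
d7 = 1
d8 = 44
d9 = 192
d10 = 137/2
d11 = 81/5
d12 = 77/10
endpoint = (-1857/10, -453/10)

Apply edit: d1 := 11
  d6 = d4*5 = 15
  d7 = d3 - 5 = 1
  d8 = d1*4 = 44
  d9 = d6*4 + d8*3 = 192
  d10 = d8/2 + d1*5 - d2 = 137/2
  d11 = d6 + d5 = 81/5
  d12 = d3 + d2/5 = 77/10
Walk from origin (0, 0):
  seg 1: down by d1 = 11 → (0, -11)
  seg 2: left by d7 = 1 → (-1, -11)
  seg 3: left by d9 = 192 → (-193, -11)
  seg 4: up by d5 = 6/5 → (-193, -49/5)
  seg 5: down by d1 = 11 → (-193, -104/5)
  seg 6: right by d2 = 17/2 → (-369/2, -104/5)
  seg 7: left by d11 = 81/5 → (-2007/10, -104/5)
  seg 8: up by d8 = 44 → (-2007/10, 116/5)
  seg 9: down by d10 = 137/2 → (-2007/10, -453/10)
  seg 10: right by d6 = 15 → (-1857/10, -453/10)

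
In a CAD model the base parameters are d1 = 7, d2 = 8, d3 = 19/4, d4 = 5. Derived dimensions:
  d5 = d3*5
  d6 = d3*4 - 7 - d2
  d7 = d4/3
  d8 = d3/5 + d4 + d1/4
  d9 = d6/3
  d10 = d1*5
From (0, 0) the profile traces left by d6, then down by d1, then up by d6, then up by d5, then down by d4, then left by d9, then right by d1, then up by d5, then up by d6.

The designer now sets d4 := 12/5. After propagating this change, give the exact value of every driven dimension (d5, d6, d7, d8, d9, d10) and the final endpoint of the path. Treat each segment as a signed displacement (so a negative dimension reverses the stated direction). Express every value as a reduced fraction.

d5 = 95/4
d6 = 4
d7 = 4/5
d8 = 51/10
d9 = 4/3
d10 = 35
endpoint = (5/3, 461/10)

Apply edit: d4 := 12/5
  d5 = d3*5 = 95/4
  d6 = d3*4 - 7 - d2 = 4
  d7 = d4/3 = 4/5
  d8 = d3/5 + d4 + d1/4 = 51/10
  d9 = d6/3 = 4/3
  d10 = d1*5 = 35
Walk from origin (0, 0):
  seg 1: left by d6 = 4 → (-4, 0)
  seg 2: down by d1 = 7 → (-4, -7)
  seg 3: up by d6 = 4 → (-4, -3)
  seg 4: up by d5 = 95/4 → (-4, 83/4)
  seg 5: down by d4 = 12/5 → (-4, 367/20)
  seg 6: left by d9 = 4/3 → (-16/3, 367/20)
  seg 7: right by d1 = 7 → (5/3, 367/20)
  seg 8: up by d5 = 95/4 → (5/3, 421/10)
  seg 9: up by d6 = 4 → (5/3, 461/10)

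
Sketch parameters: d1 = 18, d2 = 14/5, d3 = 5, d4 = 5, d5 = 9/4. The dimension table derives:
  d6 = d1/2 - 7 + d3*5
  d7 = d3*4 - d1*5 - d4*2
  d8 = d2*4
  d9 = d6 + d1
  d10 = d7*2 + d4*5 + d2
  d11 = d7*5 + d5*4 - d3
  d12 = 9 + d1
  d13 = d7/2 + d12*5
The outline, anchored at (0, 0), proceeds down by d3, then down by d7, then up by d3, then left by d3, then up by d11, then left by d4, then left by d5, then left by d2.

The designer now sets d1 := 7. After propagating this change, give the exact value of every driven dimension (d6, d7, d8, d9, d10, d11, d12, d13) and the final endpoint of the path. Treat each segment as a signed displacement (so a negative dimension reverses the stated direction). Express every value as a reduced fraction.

d6 = 43/2
d7 = -25
d8 = 56/5
d9 = 57/2
d10 = -111/5
d11 = -121
d12 = 16
d13 = 135/2
endpoint = (-301/20, -96)

Apply edit: d1 := 7
  d6 = d1/2 - 7 + d3*5 = 43/2
  d7 = d3*4 - d1*5 - d4*2 = -25
  d8 = d2*4 = 56/5
  d9 = d6 + d1 = 57/2
  d10 = d7*2 + d4*5 + d2 = -111/5
  d11 = d7*5 + d5*4 - d3 = -121
  d12 = 9 + d1 = 16
  d13 = d7/2 + d12*5 = 135/2
Walk from origin (0, 0):
  seg 1: down by d3 = 5 → (0, -5)
  seg 2: down by d7 = -25 → (0, 20)
  seg 3: up by d3 = 5 → (0, 25)
  seg 4: left by d3 = 5 → (-5, 25)
  seg 5: up by d11 = -121 → (-5, -96)
  seg 6: left by d4 = 5 → (-10, -96)
  seg 7: left by d5 = 9/4 → (-49/4, -96)
  seg 8: left by d2 = 14/5 → (-301/20, -96)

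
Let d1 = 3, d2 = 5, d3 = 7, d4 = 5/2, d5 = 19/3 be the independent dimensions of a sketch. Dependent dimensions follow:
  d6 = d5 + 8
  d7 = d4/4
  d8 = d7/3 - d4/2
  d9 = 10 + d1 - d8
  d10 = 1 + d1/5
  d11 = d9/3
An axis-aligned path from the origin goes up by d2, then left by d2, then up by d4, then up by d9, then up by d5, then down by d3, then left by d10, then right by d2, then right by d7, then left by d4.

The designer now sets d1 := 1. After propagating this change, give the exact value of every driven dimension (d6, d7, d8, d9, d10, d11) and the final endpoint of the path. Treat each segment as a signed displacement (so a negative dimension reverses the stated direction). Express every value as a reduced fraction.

Apply edit: d1 := 1
  d6 = d5 + 8 = 43/3
  d7 = d4/4 = 5/8
  d8 = d7/3 - d4/2 = -25/24
  d9 = 10 + d1 - d8 = 289/24
  d10 = 1 + d1/5 = 6/5
  d11 = d9/3 = 289/72
Walk from origin (0, 0):
  seg 1: up by d2 = 5 → (0, 5)
  seg 2: left by d2 = 5 → (-5, 5)
  seg 3: up by d4 = 5/2 → (-5, 15/2)
  seg 4: up by d9 = 289/24 → (-5, 469/24)
  seg 5: up by d5 = 19/3 → (-5, 207/8)
  seg 6: down by d3 = 7 → (-5, 151/8)
  seg 7: left by d10 = 6/5 → (-31/5, 151/8)
  seg 8: right by d2 = 5 → (-6/5, 151/8)
  seg 9: right by d7 = 5/8 → (-23/40, 151/8)
  seg 10: left by d4 = 5/2 → (-123/40, 151/8)

d6 = 43/3
d7 = 5/8
d8 = -25/24
d9 = 289/24
d10 = 6/5
d11 = 289/72
endpoint = (-123/40, 151/8)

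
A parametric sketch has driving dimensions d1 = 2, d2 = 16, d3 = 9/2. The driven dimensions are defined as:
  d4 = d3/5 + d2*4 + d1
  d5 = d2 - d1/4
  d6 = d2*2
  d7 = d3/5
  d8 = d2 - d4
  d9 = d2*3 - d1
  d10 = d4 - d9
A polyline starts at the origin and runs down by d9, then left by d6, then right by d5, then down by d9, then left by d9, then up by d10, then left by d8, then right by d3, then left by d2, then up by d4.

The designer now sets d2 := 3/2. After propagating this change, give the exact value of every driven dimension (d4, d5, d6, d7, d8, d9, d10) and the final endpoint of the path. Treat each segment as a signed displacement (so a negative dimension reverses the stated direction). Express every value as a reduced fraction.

Apply edit: d2 := 3/2
  d4 = d3/5 + d2*4 + d1 = 89/10
  d5 = d2 - d1/4 = 1
  d6 = d2*2 = 3
  d7 = d3/5 = 9/10
  d8 = d2 - d4 = -37/5
  d9 = d2*3 - d1 = 5/2
  d10 = d4 - d9 = 32/5
Walk from origin (0, 0):
  seg 1: down by d9 = 5/2 → (0, -5/2)
  seg 2: left by d6 = 3 → (-3, -5/2)
  seg 3: right by d5 = 1 → (-2, -5/2)
  seg 4: down by d9 = 5/2 → (-2, -5)
  seg 5: left by d9 = 5/2 → (-9/2, -5)
  seg 6: up by d10 = 32/5 → (-9/2, 7/5)
  seg 7: left by d8 = -37/5 → (29/10, 7/5)
  seg 8: right by d3 = 9/2 → (37/5, 7/5)
  seg 9: left by d2 = 3/2 → (59/10, 7/5)
  seg 10: up by d4 = 89/10 → (59/10, 103/10)

d4 = 89/10
d5 = 1
d6 = 3
d7 = 9/10
d8 = -37/5
d9 = 5/2
d10 = 32/5
endpoint = (59/10, 103/10)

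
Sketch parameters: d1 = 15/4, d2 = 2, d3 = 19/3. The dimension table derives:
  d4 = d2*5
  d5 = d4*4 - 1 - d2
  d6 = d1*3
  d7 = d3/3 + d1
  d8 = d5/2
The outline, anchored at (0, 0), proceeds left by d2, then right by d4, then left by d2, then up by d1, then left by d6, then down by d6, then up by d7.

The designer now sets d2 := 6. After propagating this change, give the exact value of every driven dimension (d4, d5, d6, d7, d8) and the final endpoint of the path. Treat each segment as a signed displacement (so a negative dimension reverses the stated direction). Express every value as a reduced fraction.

d4 = 30
d5 = 113
d6 = 45/4
d7 = 211/36
d8 = 113/2
endpoint = (27/4, -59/36)

Apply edit: d2 := 6
  d4 = d2*5 = 30
  d5 = d4*4 - 1 - d2 = 113
  d6 = d1*3 = 45/4
  d7 = d3/3 + d1 = 211/36
  d8 = d5/2 = 113/2
Walk from origin (0, 0):
  seg 1: left by d2 = 6 → (-6, 0)
  seg 2: right by d4 = 30 → (24, 0)
  seg 3: left by d2 = 6 → (18, 0)
  seg 4: up by d1 = 15/4 → (18, 15/4)
  seg 5: left by d6 = 45/4 → (27/4, 15/4)
  seg 6: down by d6 = 45/4 → (27/4, -15/2)
  seg 7: up by d7 = 211/36 → (27/4, -59/36)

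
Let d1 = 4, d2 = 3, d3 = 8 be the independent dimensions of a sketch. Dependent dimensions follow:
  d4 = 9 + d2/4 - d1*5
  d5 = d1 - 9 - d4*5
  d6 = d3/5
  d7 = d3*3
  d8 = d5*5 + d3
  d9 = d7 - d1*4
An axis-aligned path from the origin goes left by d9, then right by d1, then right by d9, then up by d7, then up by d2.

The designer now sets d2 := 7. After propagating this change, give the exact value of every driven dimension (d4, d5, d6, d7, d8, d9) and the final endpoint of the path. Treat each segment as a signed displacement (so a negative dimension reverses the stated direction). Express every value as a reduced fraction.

d4 = -37/4
d5 = 165/4
d6 = 8/5
d7 = 24
d8 = 857/4
d9 = 8
endpoint = (4, 31)

Apply edit: d2 := 7
  d4 = 9 + d2/4 - d1*5 = -37/4
  d5 = d1 - 9 - d4*5 = 165/4
  d6 = d3/5 = 8/5
  d7 = d3*3 = 24
  d8 = d5*5 + d3 = 857/4
  d9 = d7 - d1*4 = 8
Walk from origin (0, 0):
  seg 1: left by d9 = 8 → (-8, 0)
  seg 2: right by d1 = 4 → (-4, 0)
  seg 3: right by d9 = 8 → (4, 0)
  seg 4: up by d7 = 24 → (4, 24)
  seg 5: up by d2 = 7 → (4, 31)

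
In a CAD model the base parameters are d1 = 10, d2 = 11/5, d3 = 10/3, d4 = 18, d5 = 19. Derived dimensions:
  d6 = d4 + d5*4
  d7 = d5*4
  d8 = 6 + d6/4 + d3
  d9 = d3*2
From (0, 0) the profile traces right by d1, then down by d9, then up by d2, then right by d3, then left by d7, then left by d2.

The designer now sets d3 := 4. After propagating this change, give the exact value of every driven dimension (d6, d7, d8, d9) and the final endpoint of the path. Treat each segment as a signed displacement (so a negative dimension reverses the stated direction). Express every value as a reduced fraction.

Apply edit: d3 := 4
  d6 = d4 + d5*4 = 94
  d7 = d5*4 = 76
  d8 = 6 + d6/4 + d3 = 67/2
  d9 = d3*2 = 8
Walk from origin (0, 0):
  seg 1: right by d1 = 10 → (10, 0)
  seg 2: down by d9 = 8 → (10, -8)
  seg 3: up by d2 = 11/5 → (10, -29/5)
  seg 4: right by d3 = 4 → (14, -29/5)
  seg 5: left by d7 = 76 → (-62, -29/5)
  seg 6: left by d2 = 11/5 → (-321/5, -29/5)

d6 = 94
d7 = 76
d8 = 67/2
d9 = 8
endpoint = (-321/5, -29/5)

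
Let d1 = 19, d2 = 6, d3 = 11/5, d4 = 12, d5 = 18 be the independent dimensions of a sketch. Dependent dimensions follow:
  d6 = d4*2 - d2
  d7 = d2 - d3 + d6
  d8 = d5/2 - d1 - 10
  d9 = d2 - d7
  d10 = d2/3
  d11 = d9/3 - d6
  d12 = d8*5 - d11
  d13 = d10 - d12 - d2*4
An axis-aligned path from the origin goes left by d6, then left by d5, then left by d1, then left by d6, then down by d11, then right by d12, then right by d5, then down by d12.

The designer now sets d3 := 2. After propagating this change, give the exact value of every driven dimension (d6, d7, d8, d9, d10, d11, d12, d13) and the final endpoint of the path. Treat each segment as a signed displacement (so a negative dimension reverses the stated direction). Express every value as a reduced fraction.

d6 = 18
d7 = 22
d8 = -20
d9 = -16
d10 = 2
d11 = -70/3
d12 = -230/3
d13 = 164/3
endpoint = (-395/3, 100)

Apply edit: d3 := 2
  d6 = d4*2 - d2 = 18
  d7 = d2 - d3 + d6 = 22
  d8 = d5/2 - d1 - 10 = -20
  d9 = d2 - d7 = -16
  d10 = d2/3 = 2
  d11 = d9/3 - d6 = -70/3
  d12 = d8*5 - d11 = -230/3
  d13 = d10 - d12 - d2*4 = 164/3
Walk from origin (0, 0):
  seg 1: left by d6 = 18 → (-18, 0)
  seg 2: left by d5 = 18 → (-36, 0)
  seg 3: left by d1 = 19 → (-55, 0)
  seg 4: left by d6 = 18 → (-73, 0)
  seg 5: down by d11 = -70/3 → (-73, 70/3)
  seg 6: right by d12 = -230/3 → (-449/3, 70/3)
  seg 7: right by d5 = 18 → (-395/3, 70/3)
  seg 8: down by d12 = -230/3 → (-395/3, 100)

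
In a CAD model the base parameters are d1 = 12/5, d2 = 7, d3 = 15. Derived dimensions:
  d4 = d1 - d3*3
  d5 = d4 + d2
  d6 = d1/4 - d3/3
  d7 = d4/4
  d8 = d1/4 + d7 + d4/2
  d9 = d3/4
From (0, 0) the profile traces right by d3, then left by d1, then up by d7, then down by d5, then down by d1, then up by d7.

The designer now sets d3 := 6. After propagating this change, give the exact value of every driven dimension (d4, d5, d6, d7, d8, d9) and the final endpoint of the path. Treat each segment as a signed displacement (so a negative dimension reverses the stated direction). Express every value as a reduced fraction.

d4 = -78/5
d5 = -43/5
d6 = -7/5
d7 = -39/10
d8 = -111/10
d9 = 3/2
endpoint = (18/5, -8/5)

Apply edit: d3 := 6
  d4 = d1 - d3*3 = -78/5
  d5 = d4 + d2 = -43/5
  d6 = d1/4 - d3/3 = -7/5
  d7 = d4/4 = -39/10
  d8 = d1/4 + d7 + d4/2 = -111/10
  d9 = d3/4 = 3/2
Walk from origin (0, 0):
  seg 1: right by d3 = 6 → (6, 0)
  seg 2: left by d1 = 12/5 → (18/5, 0)
  seg 3: up by d7 = -39/10 → (18/5, -39/10)
  seg 4: down by d5 = -43/5 → (18/5, 47/10)
  seg 5: down by d1 = 12/5 → (18/5, 23/10)
  seg 6: up by d7 = -39/10 → (18/5, -8/5)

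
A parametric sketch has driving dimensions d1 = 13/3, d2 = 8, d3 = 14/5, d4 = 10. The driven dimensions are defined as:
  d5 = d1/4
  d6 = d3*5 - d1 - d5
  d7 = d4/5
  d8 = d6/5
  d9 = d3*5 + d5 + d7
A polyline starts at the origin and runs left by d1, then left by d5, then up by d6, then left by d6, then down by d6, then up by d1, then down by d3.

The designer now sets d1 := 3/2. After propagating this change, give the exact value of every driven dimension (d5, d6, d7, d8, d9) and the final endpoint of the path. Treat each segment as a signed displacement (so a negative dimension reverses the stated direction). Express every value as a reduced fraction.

d5 = 3/8
d6 = 97/8
d7 = 2
d8 = 97/40
d9 = 131/8
endpoint = (-14, -13/10)

Apply edit: d1 := 3/2
  d5 = d1/4 = 3/8
  d6 = d3*5 - d1 - d5 = 97/8
  d7 = d4/5 = 2
  d8 = d6/5 = 97/40
  d9 = d3*5 + d5 + d7 = 131/8
Walk from origin (0, 0):
  seg 1: left by d1 = 3/2 → (-3/2, 0)
  seg 2: left by d5 = 3/8 → (-15/8, 0)
  seg 3: up by d6 = 97/8 → (-15/8, 97/8)
  seg 4: left by d6 = 97/8 → (-14, 97/8)
  seg 5: down by d6 = 97/8 → (-14, 0)
  seg 6: up by d1 = 3/2 → (-14, 3/2)
  seg 7: down by d3 = 14/5 → (-14, -13/10)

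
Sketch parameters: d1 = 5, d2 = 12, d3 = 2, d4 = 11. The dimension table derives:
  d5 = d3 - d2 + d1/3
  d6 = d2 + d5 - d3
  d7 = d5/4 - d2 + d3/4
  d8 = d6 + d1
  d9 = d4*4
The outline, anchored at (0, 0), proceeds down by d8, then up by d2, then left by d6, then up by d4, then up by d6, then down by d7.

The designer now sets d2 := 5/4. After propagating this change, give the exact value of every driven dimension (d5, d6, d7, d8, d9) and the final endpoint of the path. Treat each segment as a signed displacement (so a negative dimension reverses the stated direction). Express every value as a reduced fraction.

d5 = 29/12
d6 = 5/3
d7 = -7/48
d8 = 20/3
d9 = 44
endpoint = (-5/3, 355/48)

Apply edit: d2 := 5/4
  d5 = d3 - d2 + d1/3 = 29/12
  d6 = d2 + d5 - d3 = 5/3
  d7 = d5/4 - d2 + d3/4 = -7/48
  d8 = d6 + d1 = 20/3
  d9 = d4*4 = 44
Walk from origin (0, 0):
  seg 1: down by d8 = 20/3 → (0, -20/3)
  seg 2: up by d2 = 5/4 → (0, -65/12)
  seg 3: left by d6 = 5/3 → (-5/3, -65/12)
  seg 4: up by d4 = 11 → (-5/3, 67/12)
  seg 5: up by d6 = 5/3 → (-5/3, 29/4)
  seg 6: down by d7 = -7/48 → (-5/3, 355/48)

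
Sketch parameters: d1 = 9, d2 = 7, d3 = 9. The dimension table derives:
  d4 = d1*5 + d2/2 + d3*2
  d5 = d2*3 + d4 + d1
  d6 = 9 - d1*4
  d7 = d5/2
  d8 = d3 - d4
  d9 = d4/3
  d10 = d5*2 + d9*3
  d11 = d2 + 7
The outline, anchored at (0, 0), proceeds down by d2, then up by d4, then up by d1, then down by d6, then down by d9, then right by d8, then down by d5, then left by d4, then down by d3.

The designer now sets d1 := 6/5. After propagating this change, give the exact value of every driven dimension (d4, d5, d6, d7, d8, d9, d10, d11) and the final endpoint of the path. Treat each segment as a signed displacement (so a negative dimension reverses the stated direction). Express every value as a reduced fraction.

Apply edit: d1 := 6/5
  d4 = d1*5 + d2/2 + d3*2 = 55/2
  d5 = d2*3 + d4 + d1 = 497/10
  d6 = 9 - d1*4 = 21/5
  d7 = d5/2 = 497/20
  d8 = d3 - d4 = -37/2
  d9 = d4/3 = 55/6
  d10 = d5*2 + d9*3 = 1269/10
  d11 = d2 + 7 = 14
Walk from origin (0, 0):
  seg 1: down by d2 = 7 → (0, -7)
  seg 2: up by d4 = 55/2 → (0, 41/2)
  seg 3: up by d1 = 6/5 → (0, 217/10)
  seg 4: down by d6 = 21/5 → (0, 35/2)
  seg 5: down by d9 = 55/6 → (0, 25/3)
  seg 6: right by d8 = -37/2 → (-37/2, 25/3)
  seg 7: down by d5 = 497/10 → (-37/2, -1241/30)
  seg 8: left by d4 = 55/2 → (-46, -1241/30)
  seg 9: down by d3 = 9 → (-46, -1511/30)

d4 = 55/2
d5 = 497/10
d6 = 21/5
d7 = 497/20
d8 = -37/2
d9 = 55/6
d10 = 1269/10
d11 = 14
endpoint = (-46, -1511/30)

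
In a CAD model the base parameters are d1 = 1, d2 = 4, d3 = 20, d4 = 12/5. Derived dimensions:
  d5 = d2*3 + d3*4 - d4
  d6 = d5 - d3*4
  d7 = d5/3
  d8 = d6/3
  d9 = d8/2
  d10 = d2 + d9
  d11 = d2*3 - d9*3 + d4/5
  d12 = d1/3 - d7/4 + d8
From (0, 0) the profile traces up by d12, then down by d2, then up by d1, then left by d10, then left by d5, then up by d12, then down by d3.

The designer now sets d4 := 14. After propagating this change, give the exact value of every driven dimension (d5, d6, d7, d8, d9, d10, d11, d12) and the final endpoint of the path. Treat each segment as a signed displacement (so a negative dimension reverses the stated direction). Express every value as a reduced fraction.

Apply edit: d4 := 14
  d5 = d2*3 + d3*4 - d4 = 78
  d6 = d5 - d3*4 = -2
  d7 = d5/3 = 26
  d8 = d6/3 = -2/3
  d9 = d8/2 = -1/3
  d10 = d2 + d9 = 11/3
  d11 = d2*3 - d9*3 + d4/5 = 79/5
  d12 = d1/3 - d7/4 + d8 = -41/6
Walk from origin (0, 0):
  seg 1: up by d12 = -41/6 → (0, -41/6)
  seg 2: down by d2 = 4 → (0, -65/6)
  seg 3: up by d1 = 1 → (0, -59/6)
  seg 4: left by d10 = 11/3 → (-11/3, -59/6)
  seg 5: left by d5 = 78 → (-245/3, -59/6)
  seg 6: up by d12 = -41/6 → (-245/3, -50/3)
  seg 7: down by d3 = 20 → (-245/3, -110/3)

d5 = 78
d6 = -2
d7 = 26
d8 = -2/3
d9 = -1/3
d10 = 11/3
d11 = 79/5
d12 = -41/6
endpoint = (-245/3, -110/3)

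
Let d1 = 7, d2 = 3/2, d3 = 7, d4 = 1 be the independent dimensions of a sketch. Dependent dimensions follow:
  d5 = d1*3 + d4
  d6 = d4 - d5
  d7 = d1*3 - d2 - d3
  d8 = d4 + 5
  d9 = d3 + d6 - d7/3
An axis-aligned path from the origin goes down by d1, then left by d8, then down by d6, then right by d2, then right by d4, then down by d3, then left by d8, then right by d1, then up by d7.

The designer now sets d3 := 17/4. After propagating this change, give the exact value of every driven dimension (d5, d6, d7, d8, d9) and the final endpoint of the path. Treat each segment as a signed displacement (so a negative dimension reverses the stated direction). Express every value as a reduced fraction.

Apply edit: d3 := 17/4
  d5 = d1*3 + d4 = 22
  d6 = d4 - d5 = -21
  d7 = d1*3 - d2 - d3 = 61/4
  d8 = d4 + 5 = 6
  d9 = d3 + d6 - d7/3 = -131/6
Walk from origin (0, 0):
  seg 1: down by d1 = 7 → (0, -7)
  seg 2: left by d8 = 6 → (-6, -7)
  seg 3: down by d6 = -21 → (-6, 14)
  seg 4: right by d2 = 3/2 → (-9/2, 14)
  seg 5: right by d4 = 1 → (-7/2, 14)
  seg 6: down by d3 = 17/4 → (-7/2, 39/4)
  seg 7: left by d8 = 6 → (-19/2, 39/4)
  seg 8: right by d1 = 7 → (-5/2, 39/4)
  seg 9: up by d7 = 61/4 → (-5/2, 25)

d5 = 22
d6 = -21
d7 = 61/4
d8 = 6
d9 = -131/6
endpoint = (-5/2, 25)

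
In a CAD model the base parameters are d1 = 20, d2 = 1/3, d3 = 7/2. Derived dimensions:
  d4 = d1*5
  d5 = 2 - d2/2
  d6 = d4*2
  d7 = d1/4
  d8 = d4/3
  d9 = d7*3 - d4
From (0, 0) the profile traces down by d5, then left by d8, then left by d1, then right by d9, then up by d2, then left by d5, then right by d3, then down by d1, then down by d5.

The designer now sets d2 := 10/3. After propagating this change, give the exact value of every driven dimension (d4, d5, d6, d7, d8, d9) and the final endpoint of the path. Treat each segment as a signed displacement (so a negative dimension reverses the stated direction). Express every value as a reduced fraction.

d4 = 100
d5 = 1/3
d6 = 200
d7 = 5
d8 = 100/3
d9 = -85
endpoint = (-811/6, -52/3)

Apply edit: d2 := 10/3
  d4 = d1*5 = 100
  d5 = 2 - d2/2 = 1/3
  d6 = d4*2 = 200
  d7 = d1/4 = 5
  d8 = d4/3 = 100/3
  d9 = d7*3 - d4 = -85
Walk from origin (0, 0):
  seg 1: down by d5 = 1/3 → (0, -1/3)
  seg 2: left by d8 = 100/3 → (-100/3, -1/3)
  seg 3: left by d1 = 20 → (-160/3, -1/3)
  seg 4: right by d9 = -85 → (-415/3, -1/3)
  seg 5: up by d2 = 10/3 → (-415/3, 3)
  seg 6: left by d5 = 1/3 → (-416/3, 3)
  seg 7: right by d3 = 7/2 → (-811/6, 3)
  seg 8: down by d1 = 20 → (-811/6, -17)
  seg 9: down by d5 = 1/3 → (-811/6, -52/3)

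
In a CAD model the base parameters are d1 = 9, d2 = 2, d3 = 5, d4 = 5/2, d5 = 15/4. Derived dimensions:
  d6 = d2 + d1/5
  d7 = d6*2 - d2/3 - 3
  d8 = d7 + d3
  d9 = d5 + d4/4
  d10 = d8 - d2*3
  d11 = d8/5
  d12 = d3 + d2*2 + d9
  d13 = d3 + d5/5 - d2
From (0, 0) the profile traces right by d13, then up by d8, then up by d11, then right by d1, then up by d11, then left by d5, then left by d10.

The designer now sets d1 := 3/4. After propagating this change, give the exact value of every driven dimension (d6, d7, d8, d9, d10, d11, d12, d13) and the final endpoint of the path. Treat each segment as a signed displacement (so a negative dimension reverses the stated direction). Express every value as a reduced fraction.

Apply edit: d1 := 3/4
  d6 = d2 + d1/5 = 43/20
  d7 = d6*2 - d2/3 - 3 = 19/30
  d8 = d7 + d3 = 169/30
  d9 = d5 + d4/4 = 35/8
  d10 = d8 - d2*3 = -11/30
  d11 = d8/5 = 169/150
  d12 = d3 + d2*2 + d9 = 107/8
  d13 = d3 + d5/5 - d2 = 15/4
Walk from origin (0, 0):
  seg 1: right by d13 = 15/4 → (15/4, 0)
  seg 2: up by d8 = 169/30 → (15/4, 169/30)
  seg 3: up by d11 = 169/150 → (15/4, 169/25)
  seg 4: right by d1 = 3/4 → (9/2, 169/25)
  seg 5: up by d11 = 169/150 → (9/2, 1183/150)
  seg 6: left by d5 = 15/4 → (3/4, 1183/150)
  seg 7: left by d10 = -11/30 → (67/60, 1183/150)

d6 = 43/20
d7 = 19/30
d8 = 169/30
d9 = 35/8
d10 = -11/30
d11 = 169/150
d12 = 107/8
d13 = 15/4
endpoint = (67/60, 1183/150)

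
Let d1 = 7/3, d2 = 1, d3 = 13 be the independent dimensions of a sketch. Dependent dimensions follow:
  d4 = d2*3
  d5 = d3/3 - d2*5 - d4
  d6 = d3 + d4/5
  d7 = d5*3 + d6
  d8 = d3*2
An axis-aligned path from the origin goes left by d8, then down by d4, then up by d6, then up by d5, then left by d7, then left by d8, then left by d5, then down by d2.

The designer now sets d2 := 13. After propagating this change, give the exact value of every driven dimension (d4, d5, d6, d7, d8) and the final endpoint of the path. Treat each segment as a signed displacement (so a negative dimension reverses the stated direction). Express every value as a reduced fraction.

Apply edit: d2 := 13
  d4 = d2*3 = 39
  d5 = d3/3 - d2*5 - d4 = -299/3
  d6 = d3 + d4/5 = 104/5
  d7 = d5*3 + d6 = -1391/5
  d8 = d3*2 = 26
Walk from origin (0, 0):
  seg 1: left by d8 = 26 → (-26, 0)
  seg 2: down by d4 = 39 → (-26, -39)
  seg 3: up by d6 = 104/5 → (-26, -91/5)
  seg 4: up by d5 = -299/3 → (-26, -1768/15)
  seg 5: left by d7 = -1391/5 → (1261/5, -1768/15)
  seg 6: left by d8 = 26 → (1131/5, -1768/15)
  seg 7: left by d5 = -299/3 → (4888/15, -1768/15)
  seg 8: down by d2 = 13 → (4888/15, -1963/15)

d4 = 39
d5 = -299/3
d6 = 104/5
d7 = -1391/5
d8 = 26
endpoint = (4888/15, -1963/15)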